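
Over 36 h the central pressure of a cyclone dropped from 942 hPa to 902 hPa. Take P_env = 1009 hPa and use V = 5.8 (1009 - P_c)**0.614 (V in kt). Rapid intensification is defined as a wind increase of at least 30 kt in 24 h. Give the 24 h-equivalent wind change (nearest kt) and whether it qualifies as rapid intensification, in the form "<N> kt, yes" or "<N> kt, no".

V₁: ΔP = 67, V ≈ 5.8 × 67^0.614 ≈ 76.67 kt.
V₂: ΔP = 107, V ≈ 5.8 × 107^0.614 ≈ 102.20 kt.
ΔV over 36 h = 25.53 kt → 24 h equivalent = 25.53 × 24/36 ≈ 17.02 kt.
17 kt < 30 kt ⇒ not rapid intensification.

17 kt, no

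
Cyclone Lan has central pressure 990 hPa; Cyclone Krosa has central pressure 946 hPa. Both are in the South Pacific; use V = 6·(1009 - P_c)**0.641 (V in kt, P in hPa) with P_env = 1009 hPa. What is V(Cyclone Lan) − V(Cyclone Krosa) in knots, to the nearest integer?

-46 kt

Cyclone Lan: ΔP = 19; V ≈ 6 × 19^0.641 ≈ 39.61 kt.
Cyclone Krosa: ΔP = 63; V ≈ 6 × 63^0.641 ≈ 85.41 kt.
Difference ≈ 39.61 − 85.41 = -45.80 → -46 kt.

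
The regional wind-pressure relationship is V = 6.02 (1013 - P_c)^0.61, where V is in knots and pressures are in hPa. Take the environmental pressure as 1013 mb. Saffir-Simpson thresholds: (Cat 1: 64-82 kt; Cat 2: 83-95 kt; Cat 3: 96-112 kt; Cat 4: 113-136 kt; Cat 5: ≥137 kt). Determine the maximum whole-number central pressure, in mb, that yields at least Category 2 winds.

939 mb

Category 2 begins at V = 83 kt.
Required ΔP = (83/6.02)^(1/0.61) = 13.787^1.639 ≈ 73.79 mb.
P_c ≤ 1013 − 73.79 = 939.21, so the highest integer P_c is 939 mb.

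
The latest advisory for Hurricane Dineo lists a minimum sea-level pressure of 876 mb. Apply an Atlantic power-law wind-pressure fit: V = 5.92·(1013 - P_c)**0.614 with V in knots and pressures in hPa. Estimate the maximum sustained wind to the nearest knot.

121 kt

ΔP = 1013 − 876 = 137 mb.
137^0.614 ≈ 20.509.
V ≈ 5.92 × 20.509 ≈ 121.4 kt.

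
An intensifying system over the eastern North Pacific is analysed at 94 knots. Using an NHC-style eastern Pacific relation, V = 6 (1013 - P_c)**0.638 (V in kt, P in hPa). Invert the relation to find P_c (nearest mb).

938 mb

ΔP = (V / 6)^(1/0.638) = (94/6)^1.567.
94/6 = 15.667; 15.667^1.567 ≈ 74.65 mb.
P_c = 1013 − 74.65 = 938.35 ≈ 938 mb.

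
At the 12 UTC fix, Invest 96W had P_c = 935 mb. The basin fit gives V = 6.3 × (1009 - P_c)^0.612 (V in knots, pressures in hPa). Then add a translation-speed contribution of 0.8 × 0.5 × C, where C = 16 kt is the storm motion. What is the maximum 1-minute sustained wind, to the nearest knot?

ΔP = 1009 − 935 = 74 mb.
74^0.612 ≈ 13.931.
V ≈ 6.3 × 13.931 ≈ 87.8 kt.
Translation term: 0.8 × 0.5 × 16 = 6.4 kt.
Corrected V ≈ 94.2 kt → 94 kt.

94 kt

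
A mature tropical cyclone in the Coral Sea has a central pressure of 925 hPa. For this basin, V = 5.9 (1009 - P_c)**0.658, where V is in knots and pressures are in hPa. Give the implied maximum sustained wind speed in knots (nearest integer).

ΔP = 1009 − 925 = 84 hPa.
84^0.658 ≈ 18.458.
V ≈ 5.9 × 18.458 ≈ 108.9 kt.

109 kt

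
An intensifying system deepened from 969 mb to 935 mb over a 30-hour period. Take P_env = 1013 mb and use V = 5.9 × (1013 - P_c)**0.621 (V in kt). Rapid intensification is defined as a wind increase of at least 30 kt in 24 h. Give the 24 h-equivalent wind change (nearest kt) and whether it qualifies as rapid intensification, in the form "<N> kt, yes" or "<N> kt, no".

V₁: ΔP = 44, V ≈ 5.9 × 44^0.621 ≈ 61.86 kt.
V₂: ΔP = 78, V ≈ 5.9 × 78^0.621 ≈ 88.28 kt.
ΔV over 30 h = 26.42 kt → 24 h equivalent = 26.42 × 24/30 ≈ 21.14 kt.
21 kt < 30 kt ⇒ not rapid intensification.

21 kt, no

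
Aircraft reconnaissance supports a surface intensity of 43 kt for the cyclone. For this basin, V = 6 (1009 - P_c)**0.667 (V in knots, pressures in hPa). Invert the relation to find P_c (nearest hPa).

990 hPa

ΔP = (V / 6)^(1/0.667) = (43/6)^1.499.
43/6 = 7.167; 7.167^1.499 ≈ 19.16 hPa.
P_c = 1009 − 19.16 = 989.84 ≈ 990 hPa.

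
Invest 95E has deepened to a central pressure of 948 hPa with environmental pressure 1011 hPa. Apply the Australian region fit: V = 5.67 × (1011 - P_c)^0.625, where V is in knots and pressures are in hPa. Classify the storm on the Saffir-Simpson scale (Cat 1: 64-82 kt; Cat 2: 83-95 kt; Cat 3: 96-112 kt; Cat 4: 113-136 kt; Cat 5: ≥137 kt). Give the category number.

ΔP = 1011 − 948 = 63 hPa.
V ≈ 5.67 × 63^0.625 = 5.67 × 13.32 ≈ 76 kt.
76 kt falls in the Category 1 band.

1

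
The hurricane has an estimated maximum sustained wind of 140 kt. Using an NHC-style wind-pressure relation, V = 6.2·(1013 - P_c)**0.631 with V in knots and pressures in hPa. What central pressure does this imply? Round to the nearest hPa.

ΔP = (V / 6.2)^(1/0.631) = (140/6.2)^1.585.
140/6.2 = 22.581; 22.581^1.585 ≈ 139.76 hPa.
P_c = 1013 − 139.76 = 873.24 ≈ 873 hPa.

873 hPa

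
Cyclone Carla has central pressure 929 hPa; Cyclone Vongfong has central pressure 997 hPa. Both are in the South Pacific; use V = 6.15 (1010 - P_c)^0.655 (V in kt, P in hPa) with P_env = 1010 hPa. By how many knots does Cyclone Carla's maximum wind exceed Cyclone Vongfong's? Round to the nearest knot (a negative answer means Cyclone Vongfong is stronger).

76 kt

Cyclone Carla: ΔP = 81; V ≈ 6.15 × 81^0.655 ≈ 109.38 kt.
Cyclone Vongfong: ΔP = 13; V ≈ 6.15 × 13^0.655 ≈ 33.00 kt.
Difference ≈ 109.38 − 33.00 = 76.38 → 76 kt.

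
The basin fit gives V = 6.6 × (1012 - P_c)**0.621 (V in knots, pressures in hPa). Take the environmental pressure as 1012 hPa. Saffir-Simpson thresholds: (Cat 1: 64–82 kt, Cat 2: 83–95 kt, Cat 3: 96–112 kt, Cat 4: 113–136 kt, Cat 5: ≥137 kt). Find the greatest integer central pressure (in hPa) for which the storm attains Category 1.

Category 1 begins at V = 64 kt.
Required ΔP = (64/6.6)^(1/0.621) = 9.697^1.610 ≈ 38.80 hPa.
P_c ≤ 1012 − 38.80 = 973.20, so the highest integer P_c is 973 hPa.

973 hPa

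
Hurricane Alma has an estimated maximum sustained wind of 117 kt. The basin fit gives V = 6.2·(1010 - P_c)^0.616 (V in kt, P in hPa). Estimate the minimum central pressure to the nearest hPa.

892 hPa

ΔP = (V / 6.2)^(1/0.616) = (117/6.2)^1.623.
117/6.2 = 18.871; 18.871^1.623 ≈ 117.79 hPa.
P_c = 1010 − 117.79 = 892.21 ≈ 892 hPa.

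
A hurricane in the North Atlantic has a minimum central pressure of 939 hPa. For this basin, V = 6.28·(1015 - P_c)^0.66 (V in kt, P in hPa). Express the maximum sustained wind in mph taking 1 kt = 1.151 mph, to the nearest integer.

ΔP = 1015 − 939 = 76 hPa.
V ≈ 6.28 × 76^0.66 = 6.28 × 17.432 ≈ 109.470 kt.
109.470 × 1.151 ≈ 126.00 mph → 126 mph.

126 mph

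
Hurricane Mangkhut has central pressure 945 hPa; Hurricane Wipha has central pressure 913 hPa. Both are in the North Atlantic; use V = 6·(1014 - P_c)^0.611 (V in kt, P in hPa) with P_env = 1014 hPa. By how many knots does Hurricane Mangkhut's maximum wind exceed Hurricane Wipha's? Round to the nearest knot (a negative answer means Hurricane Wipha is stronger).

-21 kt

Hurricane Mangkhut: ΔP = 69; V ≈ 6 × 69^0.611 ≈ 79.74 kt.
Hurricane Wipha: ΔP = 101; V ≈ 6 × 101^0.611 ≈ 100.64 kt.
Difference ≈ 79.74 − 100.64 = -20.90 → -21 kt.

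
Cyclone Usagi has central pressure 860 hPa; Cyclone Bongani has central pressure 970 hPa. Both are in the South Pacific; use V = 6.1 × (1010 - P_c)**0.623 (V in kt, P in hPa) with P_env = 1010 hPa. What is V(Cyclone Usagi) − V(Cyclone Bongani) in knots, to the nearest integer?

Cyclone Usagi: ΔP = 150; V ≈ 6.1 × 150^0.623 ≈ 138.37 kt.
Cyclone Bongani: ΔP = 40; V ≈ 6.1 × 40^0.623 ≈ 60.73 kt.
Difference ≈ 138.37 − 60.73 = 77.64 → 78 kt.

78 kt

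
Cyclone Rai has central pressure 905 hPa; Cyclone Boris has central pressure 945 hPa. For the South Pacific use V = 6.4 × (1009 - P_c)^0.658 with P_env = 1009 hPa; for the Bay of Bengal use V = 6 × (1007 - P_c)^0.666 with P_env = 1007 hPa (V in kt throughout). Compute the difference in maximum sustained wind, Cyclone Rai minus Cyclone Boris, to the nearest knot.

42 kt

Cyclone Rai: ΔP = 104; V ≈ 6.4 × 104^0.658 ≈ 135.95 kt.
Cyclone Boris: ΔP = 62; V ≈ 6 × 62^0.666 ≈ 93.73 kt.
Difference ≈ 135.95 − 93.73 = 42.22 → 42 kt.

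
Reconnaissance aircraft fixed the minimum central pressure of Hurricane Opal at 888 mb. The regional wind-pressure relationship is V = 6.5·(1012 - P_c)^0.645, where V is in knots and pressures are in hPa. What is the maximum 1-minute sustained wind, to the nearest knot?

146 kt

ΔP = 1012 − 888 = 124 mb.
124^0.645 ≈ 22.400.
V ≈ 6.5 × 22.400 ≈ 145.6 kt.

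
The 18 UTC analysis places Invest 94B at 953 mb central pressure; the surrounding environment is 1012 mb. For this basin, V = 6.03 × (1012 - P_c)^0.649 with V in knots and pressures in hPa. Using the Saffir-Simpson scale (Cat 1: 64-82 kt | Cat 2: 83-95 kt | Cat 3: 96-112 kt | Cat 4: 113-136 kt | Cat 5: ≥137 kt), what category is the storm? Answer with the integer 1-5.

ΔP = 1012 − 953 = 59 mb.
V ≈ 6.03 × 59^0.649 = 6.03 × 14.10 ≈ 85 kt.
85 kt falls in the Category 2 band.

2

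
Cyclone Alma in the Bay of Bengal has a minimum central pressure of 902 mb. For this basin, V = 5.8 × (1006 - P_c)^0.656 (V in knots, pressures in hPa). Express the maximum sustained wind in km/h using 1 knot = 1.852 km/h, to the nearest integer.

226 km/h

ΔP = 1006 − 902 = 104 mb.
V ≈ 5.8 × 104^0.656 = 5.8 × 21.046 ≈ 122.068 kt.
122.068 × 1.852 ≈ 226.07 km/h → 226 km/h.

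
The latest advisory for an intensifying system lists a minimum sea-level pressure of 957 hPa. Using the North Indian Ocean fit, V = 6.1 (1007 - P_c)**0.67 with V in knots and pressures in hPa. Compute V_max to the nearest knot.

84 kt

ΔP = 1007 − 957 = 50 hPa.
50^0.67 ≈ 13.750.
V ≈ 6.1 × 13.750 ≈ 83.9 kt.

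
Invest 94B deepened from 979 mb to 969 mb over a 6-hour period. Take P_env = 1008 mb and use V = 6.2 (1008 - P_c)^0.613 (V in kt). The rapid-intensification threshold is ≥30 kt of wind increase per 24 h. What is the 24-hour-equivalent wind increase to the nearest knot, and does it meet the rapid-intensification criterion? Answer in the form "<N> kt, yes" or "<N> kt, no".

39 kt, yes

V₁: ΔP = 29, V ≈ 6.2 × 29^0.613 ≈ 48.85 kt.
V₂: ΔP = 39, V ≈ 6.2 × 39^0.613 ≈ 58.58 kt.
ΔV over 6 h = 9.73 kt → 24 h equivalent = 9.73 × 24/6 ≈ 38.92 kt.
39 kt ≥ 30 kt ⇒ rapid intensification.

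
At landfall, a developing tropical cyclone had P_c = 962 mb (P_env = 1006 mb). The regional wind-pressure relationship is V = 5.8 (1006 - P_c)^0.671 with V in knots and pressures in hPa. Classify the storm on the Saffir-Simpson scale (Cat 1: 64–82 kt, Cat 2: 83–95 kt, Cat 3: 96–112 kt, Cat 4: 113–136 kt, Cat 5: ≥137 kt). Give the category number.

1

ΔP = 1006 − 962 = 44 mb.
V ≈ 5.8 × 44^0.671 = 5.8 × 12.67 ≈ 73 kt.
73 kt falls in the Category 1 band.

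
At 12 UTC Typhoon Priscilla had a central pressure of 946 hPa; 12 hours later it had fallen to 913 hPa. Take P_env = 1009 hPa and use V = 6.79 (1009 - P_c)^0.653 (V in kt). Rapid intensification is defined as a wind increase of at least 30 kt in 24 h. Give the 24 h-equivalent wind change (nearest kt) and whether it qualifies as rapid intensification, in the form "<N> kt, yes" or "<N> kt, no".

V₁: ΔP = 63, V ≈ 6.79 × 63^0.653 ≈ 101.59 kt.
V₂: ΔP = 96, V ≈ 6.79 × 96^0.653 ≈ 133.75 kt.
ΔV over 12 h = 32.16 kt → 24 h equivalent = 32.16 × 24/12 ≈ 64.32 kt.
64 kt ≥ 30 kt ⇒ rapid intensification.

64 kt, yes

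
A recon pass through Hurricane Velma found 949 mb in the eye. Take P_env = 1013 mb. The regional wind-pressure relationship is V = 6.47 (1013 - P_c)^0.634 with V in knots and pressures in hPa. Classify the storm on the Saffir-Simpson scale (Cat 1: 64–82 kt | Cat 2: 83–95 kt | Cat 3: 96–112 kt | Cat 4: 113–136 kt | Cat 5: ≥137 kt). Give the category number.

ΔP = 1013 − 949 = 64 mb.
V ≈ 6.47 × 64^0.634 = 6.47 × 13.97 ≈ 90 kt.
90 kt falls in the Category 2 band.

2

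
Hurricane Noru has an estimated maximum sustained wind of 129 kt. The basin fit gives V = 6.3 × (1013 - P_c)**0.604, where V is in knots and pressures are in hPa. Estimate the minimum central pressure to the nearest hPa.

865 hPa

ΔP = (V / 6.3)^(1/0.604) = (129/6.3)^1.656.
129/6.3 = 20.476; 20.476^1.656 ≈ 148.23 hPa.
P_c = 1013 − 148.23 = 864.77 ≈ 865 hPa.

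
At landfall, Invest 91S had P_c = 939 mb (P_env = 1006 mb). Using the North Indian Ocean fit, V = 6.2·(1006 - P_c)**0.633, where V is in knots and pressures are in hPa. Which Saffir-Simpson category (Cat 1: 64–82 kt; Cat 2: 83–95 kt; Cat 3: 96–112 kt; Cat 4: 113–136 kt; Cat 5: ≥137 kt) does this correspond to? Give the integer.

2

ΔP = 1006 − 939 = 67 mb.
V ≈ 6.2 × 67^0.633 = 6.2 × 14.32 ≈ 89 kt.
89 kt falls in the Category 2 band.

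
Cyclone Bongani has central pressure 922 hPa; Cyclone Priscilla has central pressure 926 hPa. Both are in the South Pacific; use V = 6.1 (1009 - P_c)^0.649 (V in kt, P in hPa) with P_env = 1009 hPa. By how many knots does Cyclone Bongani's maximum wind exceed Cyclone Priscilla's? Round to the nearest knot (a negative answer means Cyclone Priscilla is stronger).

3 kt

Cyclone Bongani: ΔP = 87; V ≈ 6.1 × 87^0.649 ≈ 110.68 kt.
Cyclone Priscilla: ΔP = 83; V ≈ 6.1 × 83^0.649 ≈ 107.35 kt.
Difference ≈ 110.68 − 107.35 = 3.33 → 3 kt.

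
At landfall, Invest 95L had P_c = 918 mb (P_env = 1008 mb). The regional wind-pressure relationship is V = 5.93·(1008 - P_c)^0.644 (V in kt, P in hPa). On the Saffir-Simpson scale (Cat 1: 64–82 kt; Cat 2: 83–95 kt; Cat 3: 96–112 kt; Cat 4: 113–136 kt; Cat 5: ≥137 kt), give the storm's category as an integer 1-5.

ΔP = 1008 − 918 = 90 mb.
V ≈ 5.93 × 90^0.644 = 5.93 × 18.14 ≈ 108 kt.
108 kt falls in the Category 3 band.

3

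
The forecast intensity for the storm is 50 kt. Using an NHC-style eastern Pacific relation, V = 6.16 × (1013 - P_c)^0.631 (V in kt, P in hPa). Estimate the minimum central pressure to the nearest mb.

ΔP = (V / 6.16)^(1/0.631) = (50/6.16)^1.585.
50/6.16 = 8.117; 8.117^1.585 ≈ 27.62 mb.
P_c = 1013 − 27.62 = 985.38 ≈ 985 mb.

985 mb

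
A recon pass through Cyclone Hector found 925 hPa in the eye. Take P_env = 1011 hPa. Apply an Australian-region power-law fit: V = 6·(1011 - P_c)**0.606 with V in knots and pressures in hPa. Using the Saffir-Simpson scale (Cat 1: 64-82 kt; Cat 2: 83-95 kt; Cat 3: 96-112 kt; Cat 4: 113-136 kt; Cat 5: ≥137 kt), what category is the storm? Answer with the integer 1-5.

2

ΔP = 1011 − 925 = 86 hPa.
V ≈ 6 × 86^0.606 = 6 × 14.87 ≈ 89 kt.
89 kt falls in the Category 2 band.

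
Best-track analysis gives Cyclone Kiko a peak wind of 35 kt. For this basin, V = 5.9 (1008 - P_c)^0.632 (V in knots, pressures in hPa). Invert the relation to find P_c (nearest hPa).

ΔP = (V / 5.9)^(1/0.632) = (35/5.9)^1.582.
35/5.9 = 5.932; 5.932^1.582 ≈ 16.73 hPa.
P_c = 1008 − 16.73 = 991.27 ≈ 991 hPa.

991 hPa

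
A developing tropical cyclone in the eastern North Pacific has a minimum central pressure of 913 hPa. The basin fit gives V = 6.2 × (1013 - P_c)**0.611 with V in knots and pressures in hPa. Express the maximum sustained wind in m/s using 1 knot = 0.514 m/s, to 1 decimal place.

53.1 m/s

ΔP = 1013 − 913 = 100 hPa.
V ≈ 6.2 × 100^0.611 = 6.2 × 16.672 ≈ 103.369 kt.
103.369 × 0.514 ≈ 53.13 m/s → 53.1 m/s.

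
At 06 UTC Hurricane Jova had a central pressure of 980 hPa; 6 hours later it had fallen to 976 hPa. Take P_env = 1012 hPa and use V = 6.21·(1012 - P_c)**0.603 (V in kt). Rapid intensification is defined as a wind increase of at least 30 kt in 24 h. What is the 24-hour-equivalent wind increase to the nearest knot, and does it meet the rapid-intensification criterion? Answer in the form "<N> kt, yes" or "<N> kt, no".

V₁: ΔP = 32, V ≈ 6.21 × 32^0.603 ≈ 50.20 kt.
V₂: ΔP = 36, V ≈ 6.21 × 36^0.603 ≈ 53.89 kt.
ΔV over 6 h = 3.69 kt → 24 h equivalent = 3.69 × 24/6 ≈ 14.76 kt.
15 kt < 30 kt ⇒ not rapid intensification.

15 kt, no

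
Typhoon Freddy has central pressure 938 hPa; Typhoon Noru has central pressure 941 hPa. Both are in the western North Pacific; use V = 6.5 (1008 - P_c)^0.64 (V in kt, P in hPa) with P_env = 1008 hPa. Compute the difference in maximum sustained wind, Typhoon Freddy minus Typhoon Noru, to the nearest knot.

3 kt

Typhoon Freddy: ΔP = 70; V ≈ 6.5 × 70^0.64 ≈ 98.58 kt.
Typhoon Noru: ΔP = 67; V ≈ 6.5 × 67^0.64 ≈ 95.85 kt.
Difference ≈ 98.58 − 95.85 = 2.73 → 3 kt.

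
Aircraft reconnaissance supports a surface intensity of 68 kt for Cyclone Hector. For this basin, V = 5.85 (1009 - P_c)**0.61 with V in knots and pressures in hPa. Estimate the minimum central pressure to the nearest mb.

ΔP = (V / 5.85)^(1/0.61) = (68/5.85)^1.639.
68/5.85 = 11.624; 11.624^1.639 ≈ 55.78 mb.
P_c = 1009 − 55.78 = 953.22 ≈ 953 mb.

953 mb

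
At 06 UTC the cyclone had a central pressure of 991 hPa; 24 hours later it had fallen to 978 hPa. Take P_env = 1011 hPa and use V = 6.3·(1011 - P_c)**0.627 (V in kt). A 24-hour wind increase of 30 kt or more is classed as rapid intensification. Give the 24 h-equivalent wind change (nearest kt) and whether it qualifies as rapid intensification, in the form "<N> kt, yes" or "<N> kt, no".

15 kt, no

V₁: ΔP = 20, V ≈ 6.3 × 20^0.627 ≈ 41.22 kt.
V₂: ΔP = 33, V ≈ 6.3 × 33^0.627 ≈ 56.42 kt.
ΔV over 24 h = 15.20 kt → 24 h equivalent = 15.20 × 24/24 ≈ 15.20 kt.
15 kt < 30 kt ⇒ not rapid intensification.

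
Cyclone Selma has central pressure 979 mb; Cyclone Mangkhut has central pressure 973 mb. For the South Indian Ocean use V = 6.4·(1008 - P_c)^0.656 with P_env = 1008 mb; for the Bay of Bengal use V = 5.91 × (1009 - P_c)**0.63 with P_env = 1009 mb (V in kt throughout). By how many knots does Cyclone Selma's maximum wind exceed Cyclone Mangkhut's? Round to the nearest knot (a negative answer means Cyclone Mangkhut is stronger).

Cyclone Selma: ΔP = 29; V ≈ 6.4 × 29^0.656 ≈ 58.28 kt.
Cyclone Mangkhut: ΔP = 36; V ≈ 5.91 × 36^0.63 ≈ 56.50 kt.
Difference ≈ 58.28 − 56.50 = 1.78 → 2 kt.

2 kt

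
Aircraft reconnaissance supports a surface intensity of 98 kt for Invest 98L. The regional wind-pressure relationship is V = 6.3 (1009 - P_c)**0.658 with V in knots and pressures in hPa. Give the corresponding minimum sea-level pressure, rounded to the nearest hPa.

944 hPa

ΔP = (V / 6.3)^(1/0.658) = (98/6.3)^1.520.
98/6.3 = 15.556; 15.556^1.520 ≈ 64.77 hPa.
P_c = 1009 − 64.77 = 944.23 ≈ 944 hPa.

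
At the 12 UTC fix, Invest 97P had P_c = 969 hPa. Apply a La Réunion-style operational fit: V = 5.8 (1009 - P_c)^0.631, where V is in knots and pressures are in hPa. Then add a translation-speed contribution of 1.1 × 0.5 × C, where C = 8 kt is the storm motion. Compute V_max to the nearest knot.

ΔP = 1009 − 969 = 40 hPa.
40^0.631 ≈ 10.254.
V ≈ 5.8 × 10.254 ≈ 59.5 kt.
Translation term: 1.1 × 0.5 × 8 = 4.4 kt.
Corrected V ≈ 63.9 kt → 64 kt.

64 kt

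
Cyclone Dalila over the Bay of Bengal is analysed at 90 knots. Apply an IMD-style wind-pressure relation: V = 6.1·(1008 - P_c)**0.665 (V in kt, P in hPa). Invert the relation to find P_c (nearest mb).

951 mb

ΔP = (V / 6.1)^(1/0.665) = (90/6.1)^1.504.
90/6.1 = 14.754; 14.754^1.504 ≈ 57.25 mb.
P_c = 1008 − 57.25 = 950.75 ≈ 951 mb.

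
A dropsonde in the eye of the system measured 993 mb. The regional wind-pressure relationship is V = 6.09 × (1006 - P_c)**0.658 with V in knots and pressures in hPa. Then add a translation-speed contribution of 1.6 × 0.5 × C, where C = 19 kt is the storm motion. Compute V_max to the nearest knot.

48 kt

ΔP = 1006 − 993 = 13 mb.
13^0.658 ≈ 5.407.
V ≈ 6.09 × 5.407 ≈ 32.9 kt.
Translation term: 1.6 × 0.5 × 19 = 15.2 kt.
Corrected V ≈ 48.1 kt → 48 kt.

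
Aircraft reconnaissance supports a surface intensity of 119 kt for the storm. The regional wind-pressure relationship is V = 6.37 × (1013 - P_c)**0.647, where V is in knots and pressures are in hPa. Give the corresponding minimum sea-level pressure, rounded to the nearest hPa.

921 hPa

ΔP = (V / 6.37)^(1/0.647) = (119/6.37)^1.546.
119/6.37 = 18.681; 18.681^1.546 ≈ 92.27 hPa.
P_c = 1013 − 92.27 = 920.73 ≈ 921 hPa.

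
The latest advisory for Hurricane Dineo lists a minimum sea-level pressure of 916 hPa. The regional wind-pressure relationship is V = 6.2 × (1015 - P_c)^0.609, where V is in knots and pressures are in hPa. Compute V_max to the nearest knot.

102 kt

ΔP = 1015 − 916 = 99 hPa.
99^0.609 ≈ 16.419.
V ≈ 6.2 × 16.419 ≈ 101.8 kt.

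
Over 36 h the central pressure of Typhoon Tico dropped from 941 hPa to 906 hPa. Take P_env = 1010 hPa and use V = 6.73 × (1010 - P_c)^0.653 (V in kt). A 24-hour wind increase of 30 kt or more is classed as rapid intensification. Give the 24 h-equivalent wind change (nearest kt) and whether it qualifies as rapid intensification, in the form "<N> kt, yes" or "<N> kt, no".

22 kt, no

V₁: ΔP = 69, V ≈ 6.73 × 69^0.653 ≈ 106.85 kt.
V₂: ΔP = 104, V ≈ 6.73 × 104^0.653 ≈ 139.68 kt.
ΔV over 36 h = 32.83 kt → 24 h equivalent = 32.83 × 24/36 ≈ 21.89 kt.
22 kt < 30 kt ⇒ not rapid intensification.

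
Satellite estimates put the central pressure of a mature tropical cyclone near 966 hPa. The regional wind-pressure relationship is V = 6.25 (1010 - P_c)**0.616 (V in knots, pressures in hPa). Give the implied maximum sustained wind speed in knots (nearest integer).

64 kt

ΔP = 1010 − 966 = 44 hPa.
44^0.616 ≈ 10.289.
V ≈ 6.25 × 10.289 ≈ 64.3 kt.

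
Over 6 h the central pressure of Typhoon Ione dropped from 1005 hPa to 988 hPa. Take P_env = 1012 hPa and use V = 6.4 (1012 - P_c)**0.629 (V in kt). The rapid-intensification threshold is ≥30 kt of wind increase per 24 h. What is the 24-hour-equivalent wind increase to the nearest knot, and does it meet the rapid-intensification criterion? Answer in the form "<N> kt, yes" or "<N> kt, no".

V₁: ΔP = 7, V ≈ 6.4 × 7^0.629 ≈ 21.76 kt.
V₂: ΔP = 24, V ≈ 6.4 × 24^0.629 ≈ 47.24 kt.
ΔV over 6 h = 25.48 kt → 24 h equivalent = 25.48 × 24/6 ≈ 101.92 kt.
102 kt ≥ 30 kt ⇒ rapid intensification.

102 kt, yes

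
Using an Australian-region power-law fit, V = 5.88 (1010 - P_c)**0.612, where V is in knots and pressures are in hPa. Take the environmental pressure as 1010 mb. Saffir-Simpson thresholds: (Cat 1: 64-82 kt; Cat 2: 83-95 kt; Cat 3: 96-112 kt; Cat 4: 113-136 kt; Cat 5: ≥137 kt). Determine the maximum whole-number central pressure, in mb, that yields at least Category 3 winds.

914 mb

Category 3 begins at V = 96 kt.
Required ΔP = (96/5.88)^(1/0.612) = 16.327^1.634 ≈ 95.91 mb.
P_c ≤ 1010 − 95.91 = 914.09, so the highest integer P_c is 914 mb.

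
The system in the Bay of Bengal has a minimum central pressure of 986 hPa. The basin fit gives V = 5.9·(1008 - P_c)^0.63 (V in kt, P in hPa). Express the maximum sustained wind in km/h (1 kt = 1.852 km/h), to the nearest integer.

77 km/h

ΔP = 1008 − 986 = 22 hPa.
V ≈ 5.9 × 22^0.63 = 5.9 × 7.010 ≈ 41.360 kt.
41.360 × 1.852 ≈ 76.60 km/h → 77 km/h.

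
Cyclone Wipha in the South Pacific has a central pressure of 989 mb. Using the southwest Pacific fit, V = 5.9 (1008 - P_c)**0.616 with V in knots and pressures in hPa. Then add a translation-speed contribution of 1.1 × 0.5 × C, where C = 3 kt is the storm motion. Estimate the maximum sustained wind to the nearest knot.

38 kt

ΔP = 1008 − 989 = 19 mb.
19^0.616 ≈ 6.134.
V ≈ 5.9 × 6.134 ≈ 36.2 kt.
Translation term: 1.1 × 0.5 × 3 = 1.65 kt.
Corrected V ≈ 37.85 kt → 38 kt.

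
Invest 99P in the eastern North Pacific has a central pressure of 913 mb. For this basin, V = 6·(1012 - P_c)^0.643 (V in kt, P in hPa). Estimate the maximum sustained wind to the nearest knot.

115 kt

ΔP = 1012 − 913 = 99 mb.
99^0.643 ≈ 19.195.
V ≈ 6 × 19.195 ≈ 115.2 kt.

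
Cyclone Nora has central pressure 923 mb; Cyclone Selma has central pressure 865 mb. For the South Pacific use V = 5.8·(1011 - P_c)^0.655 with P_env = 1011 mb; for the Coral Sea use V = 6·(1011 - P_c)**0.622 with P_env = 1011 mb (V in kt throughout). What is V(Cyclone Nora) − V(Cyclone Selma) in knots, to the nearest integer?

-24 kt

Cyclone Nora: ΔP = 88; V ≈ 5.8 × 88^0.655 ≈ 108.91 kt.
Cyclone Selma: ΔP = 146; V ≈ 6 × 146^0.622 ≈ 133.16 kt.
Difference ≈ 108.91 − 133.16 = -24.25 → -24 kt.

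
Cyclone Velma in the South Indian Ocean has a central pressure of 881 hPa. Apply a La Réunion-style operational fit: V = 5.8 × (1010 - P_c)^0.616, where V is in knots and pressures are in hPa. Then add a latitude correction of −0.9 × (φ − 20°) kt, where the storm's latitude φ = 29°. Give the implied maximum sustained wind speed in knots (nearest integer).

108 kt

ΔP = 1010 − 881 = 129 hPa.
129^0.616 ≈ 19.958.
V ≈ 5.8 × 19.958 ≈ 115.8 kt.
Latitude correction: −0.9 × (29 − 20) = -8.1 kt.
Corrected V ≈ 107.7 kt → 108 kt.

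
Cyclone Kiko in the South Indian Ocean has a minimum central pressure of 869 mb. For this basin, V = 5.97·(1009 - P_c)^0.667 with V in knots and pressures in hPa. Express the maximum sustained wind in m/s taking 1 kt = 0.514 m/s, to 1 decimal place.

ΔP = 1009 − 869 = 140 mb.
V ≈ 5.97 × 140^0.667 = 5.97 × 27.006 ≈ 161.228 kt.
161.228 × 0.514 ≈ 82.87 m/s → 82.9 m/s.

82.9 m/s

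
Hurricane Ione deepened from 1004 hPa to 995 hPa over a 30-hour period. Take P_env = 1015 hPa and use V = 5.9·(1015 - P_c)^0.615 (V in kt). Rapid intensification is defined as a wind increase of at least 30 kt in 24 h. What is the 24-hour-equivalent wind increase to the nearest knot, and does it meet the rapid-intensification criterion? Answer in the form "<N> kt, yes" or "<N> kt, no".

V₁: ΔP = 11, V ≈ 5.9 × 11^0.615 ≈ 25.78 kt.
V₂: ΔP = 20, V ≈ 5.9 × 20^0.615 ≈ 37.24 kt.
ΔV over 30 h = 11.46 kt → 24 h equivalent = 11.46 × 24/30 ≈ 9.17 kt.
9 kt < 30 kt ⇒ not rapid intensification.

9 kt, no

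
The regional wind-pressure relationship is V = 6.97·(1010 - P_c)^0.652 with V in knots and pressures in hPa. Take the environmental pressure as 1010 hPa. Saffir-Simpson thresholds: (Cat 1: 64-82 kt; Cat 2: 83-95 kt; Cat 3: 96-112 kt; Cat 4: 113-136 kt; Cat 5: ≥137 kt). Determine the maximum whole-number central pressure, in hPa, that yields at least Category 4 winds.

Category 4 begins at V = 113 kt.
Required ΔP = (113/6.97)^(1/0.652) = 16.212^1.534 ≈ 71.71 hPa.
P_c ≤ 1010 − 71.71 = 938.29, so the highest integer P_c is 938 hPa.

938 hPa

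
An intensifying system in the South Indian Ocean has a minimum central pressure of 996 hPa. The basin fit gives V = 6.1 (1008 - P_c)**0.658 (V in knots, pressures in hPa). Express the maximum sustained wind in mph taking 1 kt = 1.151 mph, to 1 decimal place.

ΔP = 1008 − 996 = 12 hPa.
V ≈ 6.1 × 12^0.658 = 6.1 × 5.130 ≈ 31.292 kt.
31.292 × 1.151 ≈ 36.02 mph → 36.0 mph.

36.0 mph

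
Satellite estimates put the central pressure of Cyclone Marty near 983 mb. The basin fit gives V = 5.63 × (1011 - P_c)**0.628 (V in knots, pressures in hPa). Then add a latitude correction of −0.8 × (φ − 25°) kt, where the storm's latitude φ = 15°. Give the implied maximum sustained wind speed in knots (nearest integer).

54 kt

ΔP = 1011 − 983 = 28 mb.
28^0.628 ≈ 8.106.
V ≈ 5.63 × 8.106 ≈ 45.6 kt.
Latitude correction: −0.8 × (15 − 25) = 8 kt.
Corrected V ≈ 53.6 kt → 54 kt.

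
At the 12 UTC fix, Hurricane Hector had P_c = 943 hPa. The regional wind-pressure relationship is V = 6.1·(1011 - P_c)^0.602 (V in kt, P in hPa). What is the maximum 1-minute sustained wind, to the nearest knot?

ΔP = 1011 − 943 = 68 hPa.
68^0.602 ≈ 12.681.
V ≈ 6.1 × 12.681 ≈ 77.4 kt.

77 kt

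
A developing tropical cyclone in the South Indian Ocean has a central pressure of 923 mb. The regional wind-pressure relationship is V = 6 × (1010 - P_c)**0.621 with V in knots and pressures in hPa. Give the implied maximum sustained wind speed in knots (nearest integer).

ΔP = 1010 − 923 = 87 mb.
87^0.621 ≈ 16.012.
V ≈ 6 × 16.012 ≈ 96.1 kt.

96 kt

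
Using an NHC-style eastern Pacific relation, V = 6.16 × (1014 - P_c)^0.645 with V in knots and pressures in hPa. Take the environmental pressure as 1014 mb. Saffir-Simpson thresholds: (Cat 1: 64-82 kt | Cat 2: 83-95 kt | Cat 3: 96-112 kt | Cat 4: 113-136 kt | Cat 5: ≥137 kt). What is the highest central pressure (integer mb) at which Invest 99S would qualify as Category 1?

Category 1 begins at V = 64 kt.
Required ΔP = (64/6.16)^(1/0.645) = 10.390^1.550 ≈ 37.68 mb.
P_c ≤ 1014 − 37.68 = 976.32, so the highest integer P_c is 976 mb.

976 mb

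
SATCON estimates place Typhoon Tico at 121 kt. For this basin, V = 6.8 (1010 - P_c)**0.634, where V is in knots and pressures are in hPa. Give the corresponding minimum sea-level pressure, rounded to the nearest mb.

ΔP = (V / 6.8)^(1/0.634) = (121/6.8)^1.577.
121/6.8 = 17.794; 17.794^1.577 ≈ 93.77 mb.
P_c = 1010 − 93.77 = 916.23 ≈ 916 mb.

916 mb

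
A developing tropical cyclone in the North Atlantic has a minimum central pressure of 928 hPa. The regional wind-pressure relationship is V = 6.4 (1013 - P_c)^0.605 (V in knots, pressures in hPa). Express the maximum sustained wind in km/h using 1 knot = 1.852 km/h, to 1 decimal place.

174.2 km/h

ΔP = 1013 − 928 = 85 hPa.
V ≈ 6.4 × 85^0.605 = 6.4 × 14.699 ≈ 94.076 kt.
94.076 × 1.852 ≈ 174.23 km/h → 174.2 km/h.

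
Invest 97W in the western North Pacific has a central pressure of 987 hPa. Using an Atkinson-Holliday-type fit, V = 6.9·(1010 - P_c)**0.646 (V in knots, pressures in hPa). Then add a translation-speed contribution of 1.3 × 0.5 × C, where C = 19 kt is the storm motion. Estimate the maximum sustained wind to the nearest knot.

ΔP = 1010 − 987 = 23 hPa.
23^0.646 ≈ 7.580.
V ≈ 6.9 × 7.580 ≈ 52.3 kt.
Translation term: 1.3 × 0.5 × 19 = 12.35 kt.
Corrected V ≈ 64.65 kt → 65 kt.

65 kt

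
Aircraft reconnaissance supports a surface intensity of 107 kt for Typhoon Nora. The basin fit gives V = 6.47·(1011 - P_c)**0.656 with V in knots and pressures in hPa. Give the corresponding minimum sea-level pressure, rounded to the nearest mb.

ΔP = (V / 6.47)^(1/0.656) = (107/6.47)^1.524.
107/6.47 = 16.538; 16.538^1.524 ≈ 72.02 mb.
P_c = 1011 − 72.02 = 938.98 ≈ 939 mb.

939 mb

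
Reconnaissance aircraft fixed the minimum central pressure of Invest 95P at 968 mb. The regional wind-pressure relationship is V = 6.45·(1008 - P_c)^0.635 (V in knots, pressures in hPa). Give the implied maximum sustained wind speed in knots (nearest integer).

67 kt

ΔP = 1008 − 968 = 40 mb.
40^0.635 ≈ 10.407.
V ≈ 6.45 × 10.407 ≈ 67.1 kt.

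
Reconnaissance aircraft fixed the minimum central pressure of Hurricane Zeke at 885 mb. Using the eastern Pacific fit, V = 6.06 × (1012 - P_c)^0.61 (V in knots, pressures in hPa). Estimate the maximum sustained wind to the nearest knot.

116 kt

ΔP = 1012 − 885 = 127 mb.
127^0.61 ≈ 19.201.
V ≈ 6.06 × 19.201 ≈ 116.4 kt.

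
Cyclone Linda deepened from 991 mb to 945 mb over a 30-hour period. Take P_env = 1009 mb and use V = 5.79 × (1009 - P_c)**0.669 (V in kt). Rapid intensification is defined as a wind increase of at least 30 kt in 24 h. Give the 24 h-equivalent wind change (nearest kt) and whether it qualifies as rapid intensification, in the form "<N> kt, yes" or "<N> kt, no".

V₁: ΔP = 18, V ≈ 5.79 × 18^0.669 ≈ 40.04 kt.
V₂: ΔP = 64, V ≈ 5.79 × 64^0.669 ≈ 93.54 kt.
ΔV over 30 h = 53.50 kt → 24 h equivalent = 53.50 × 24/30 ≈ 42.80 kt.
43 kt ≥ 30 kt ⇒ rapid intensification.

43 kt, yes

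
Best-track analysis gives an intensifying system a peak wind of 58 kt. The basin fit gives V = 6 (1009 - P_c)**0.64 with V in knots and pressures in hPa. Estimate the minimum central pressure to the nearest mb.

ΔP = (V / 6)^(1/0.64) = (58/6)^1.562.
58/6 = 9.667; 9.667^1.562 ≈ 34.63 mb.
P_c = 1009 − 34.63 = 974.37 ≈ 974 mb.

974 mb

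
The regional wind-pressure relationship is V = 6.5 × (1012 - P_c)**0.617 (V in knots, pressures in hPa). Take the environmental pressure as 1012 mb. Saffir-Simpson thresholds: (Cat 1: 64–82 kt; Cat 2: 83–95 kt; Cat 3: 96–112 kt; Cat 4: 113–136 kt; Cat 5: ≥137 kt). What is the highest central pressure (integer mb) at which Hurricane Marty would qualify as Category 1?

Category 1 begins at V = 64 kt.
Required ΔP = (64/6.5)^(1/0.617) = 9.846^1.621 ≈ 40.72 mb.
P_c ≤ 1012 − 40.72 = 971.28, so the highest integer P_c is 971 mb.

971 mb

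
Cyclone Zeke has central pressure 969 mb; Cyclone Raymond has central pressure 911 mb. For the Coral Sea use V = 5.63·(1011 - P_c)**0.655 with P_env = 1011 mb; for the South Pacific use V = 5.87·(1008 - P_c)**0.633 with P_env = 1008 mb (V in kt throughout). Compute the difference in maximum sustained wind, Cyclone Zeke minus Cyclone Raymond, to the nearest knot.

Cyclone Zeke: ΔP = 42; V ≈ 5.63 × 42^0.655 ≈ 65.12 kt.
Cyclone Raymond: ΔP = 97; V ≈ 5.87 × 97^0.633 ≈ 106.23 kt.
Difference ≈ 65.12 − 106.23 = -41.11 → -41 kt.

-41 kt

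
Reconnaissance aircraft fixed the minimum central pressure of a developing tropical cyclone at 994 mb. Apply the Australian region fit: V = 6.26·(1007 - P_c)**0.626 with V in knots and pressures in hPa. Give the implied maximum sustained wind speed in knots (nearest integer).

31 kt

ΔP = 1007 − 994 = 13 mb.
13^0.626 ≈ 4.981.
V ≈ 6.26 × 4.981 ≈ 31.2 kt.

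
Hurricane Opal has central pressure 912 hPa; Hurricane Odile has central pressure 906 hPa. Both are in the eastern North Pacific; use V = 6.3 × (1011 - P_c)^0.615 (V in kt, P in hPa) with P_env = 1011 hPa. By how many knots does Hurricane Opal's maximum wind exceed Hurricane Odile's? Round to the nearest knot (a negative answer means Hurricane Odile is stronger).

-4 kt

Hurricane Opal: ΔP = 99; V ≈ 6.3 × 99^0.615 ≈ 106.33 kt.
Hurricane Odile: ΔP = 105; V ≈ 6.3 × 105^0.615 ≈ 110.25 kt.
Difference ≈ 106.33 − 110.25 = -3.92 → -4 kt.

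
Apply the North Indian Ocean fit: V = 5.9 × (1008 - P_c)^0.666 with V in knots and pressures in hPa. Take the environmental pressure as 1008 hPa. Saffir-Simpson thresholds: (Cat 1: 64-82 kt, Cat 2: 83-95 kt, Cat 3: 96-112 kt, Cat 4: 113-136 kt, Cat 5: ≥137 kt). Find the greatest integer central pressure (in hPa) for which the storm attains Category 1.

972 hPa

Category 1 begins at V = 64 kt.
Required ΔP = (64/5.9)^(1/0.666) = 10.847^1.502 ≈ 35.85 hPa.
P_c ≤ 1008 − 35.85 = 972.15, so the highest integer P_c is 972 hPa.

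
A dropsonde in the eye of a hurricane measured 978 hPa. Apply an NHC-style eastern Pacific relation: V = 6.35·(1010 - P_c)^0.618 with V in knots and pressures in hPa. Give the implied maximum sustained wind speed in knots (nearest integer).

ΔP = 1010 − 978 = 32 hPa.
32^0.618 ≈ 8.515.
V ≈ 6.35 × 8.515 ≈ 54.1 kt.

54 kt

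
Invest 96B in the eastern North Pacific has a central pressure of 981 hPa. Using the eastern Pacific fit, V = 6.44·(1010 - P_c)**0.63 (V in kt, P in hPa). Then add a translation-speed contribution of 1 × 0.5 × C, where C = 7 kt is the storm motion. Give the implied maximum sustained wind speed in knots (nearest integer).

ΔP = 1010 − 981 = 29 hPa.
29^0.63 ≈ 8.343.
V ≈ 6.44 × 8.343 ≈ 53.7 kt.
Translation term: 1 × 0.5 × 7 = 3.5 kt.
Corrected V ≈ 57.2 kt → 57 kt.

57 kt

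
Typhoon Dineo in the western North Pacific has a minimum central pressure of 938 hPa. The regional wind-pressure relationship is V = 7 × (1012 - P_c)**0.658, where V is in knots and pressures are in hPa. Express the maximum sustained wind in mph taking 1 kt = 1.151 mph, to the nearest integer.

137 mph

ΔP = 1012 − 938 = 74 hPa.
V ≈ 7 × 74^0.658 = 7 × 16.981 ≈ 118.865 kt.
118.865 × 1.151 ≈ 136.81 mph → 137 mph.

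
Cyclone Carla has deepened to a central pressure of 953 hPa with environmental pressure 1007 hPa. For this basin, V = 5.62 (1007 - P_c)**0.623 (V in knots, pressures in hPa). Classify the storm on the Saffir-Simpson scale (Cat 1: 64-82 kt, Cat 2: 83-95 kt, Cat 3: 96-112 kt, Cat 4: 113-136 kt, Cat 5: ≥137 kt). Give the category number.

1

ΔP = 1007 − 953 = 54 hPa.
V ≈ 5.62 × 54^0.623 = 5.62 × 12.00 ≈ 67 kt.
67 kt falls in the Category 1 band.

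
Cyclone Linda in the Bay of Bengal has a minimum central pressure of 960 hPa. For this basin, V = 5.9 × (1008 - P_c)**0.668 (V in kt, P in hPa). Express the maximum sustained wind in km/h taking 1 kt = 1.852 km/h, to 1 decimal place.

145.1 km/h

ΔP = 1008 − 960 = 48 hPa.
V ≈ 5.9 × 48^0.668 = 5.9 × 13.276 ≈ 78.329 kt.
78.329 × 1.852 ≈ 145.06 km/h → 145.1 km/h.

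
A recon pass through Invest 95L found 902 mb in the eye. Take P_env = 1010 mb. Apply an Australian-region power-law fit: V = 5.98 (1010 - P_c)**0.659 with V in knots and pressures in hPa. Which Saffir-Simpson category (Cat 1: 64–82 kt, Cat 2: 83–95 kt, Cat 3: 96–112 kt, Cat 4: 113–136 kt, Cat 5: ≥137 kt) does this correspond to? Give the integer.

ΔP = 1010 − 902 = 108 mb.
V ≈ 5.98 × 108^0.659 = 5.98 × 21.88 ≈ 131 kt.
131 kt falls in the Category 4 band.

4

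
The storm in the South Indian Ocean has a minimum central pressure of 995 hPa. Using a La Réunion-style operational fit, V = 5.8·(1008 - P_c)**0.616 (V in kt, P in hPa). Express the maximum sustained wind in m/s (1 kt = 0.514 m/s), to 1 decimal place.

ΔP = 1008 − 995 = 13 hPa.
V ≈ 5.8 × 13^0.616 = 5.8 × 4.855 ≈ 28.159 kt.
28.159 × 0.514 ≈ 14.47 m/s → 14.5 m/s.

14.5 m/s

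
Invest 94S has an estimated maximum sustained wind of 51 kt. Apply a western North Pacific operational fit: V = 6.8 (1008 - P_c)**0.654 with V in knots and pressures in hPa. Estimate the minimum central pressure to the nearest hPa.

986 hPa

ΔP = (V / 6.8)^(1/0.654) = (51/6.8)^1.529.
51/6.8 = 7.500; 7.500^1.529 ≈ 21.78 hPa.
P_c = 1008 − 21.78 = 986.22 ≈ 986 hPa.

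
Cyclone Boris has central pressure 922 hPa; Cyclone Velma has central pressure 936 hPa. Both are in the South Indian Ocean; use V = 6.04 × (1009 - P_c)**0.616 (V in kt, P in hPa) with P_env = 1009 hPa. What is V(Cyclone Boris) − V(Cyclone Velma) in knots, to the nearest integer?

Cyclone Boris: ΔP = 87; V ≈ 6.04 × 87^0.616 ≈ 94.58 kt.
Cyclone Velma: ΔP = 73; V ≈ 6.04 × 73^0.616 ≈ 84.89 kt.
Difference ≈ 94.58 − 84.89 = 9.69 → 10 kt.

10 kt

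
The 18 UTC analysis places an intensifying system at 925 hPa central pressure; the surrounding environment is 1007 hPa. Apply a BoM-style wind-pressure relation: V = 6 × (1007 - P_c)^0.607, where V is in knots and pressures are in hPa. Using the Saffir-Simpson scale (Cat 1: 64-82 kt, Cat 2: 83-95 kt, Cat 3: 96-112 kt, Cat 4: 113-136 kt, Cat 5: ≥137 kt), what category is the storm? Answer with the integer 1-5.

ΔP = 1007 − 925 = 82 hPa.
V ≈ 6 × 82^0.607 = 6 × 14.51 ≈ 87 kt.
87 kt falls in the Category 2 band.

2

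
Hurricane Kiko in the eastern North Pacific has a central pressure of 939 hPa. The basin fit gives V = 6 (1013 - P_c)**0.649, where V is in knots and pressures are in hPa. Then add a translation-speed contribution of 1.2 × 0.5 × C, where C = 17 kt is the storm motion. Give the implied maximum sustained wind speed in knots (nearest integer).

ΔP = 1013 − 939 = 74 hPa.
74^0.649 ≈ 16.335.
V ≈ 6 × 16.335 ≈ 98.0 kt.
Translation term: 1.2 × 0.5 × 17 = 10.2 kt.
Corrected V ≈ 108.2 kt → 108 kt.

108 kt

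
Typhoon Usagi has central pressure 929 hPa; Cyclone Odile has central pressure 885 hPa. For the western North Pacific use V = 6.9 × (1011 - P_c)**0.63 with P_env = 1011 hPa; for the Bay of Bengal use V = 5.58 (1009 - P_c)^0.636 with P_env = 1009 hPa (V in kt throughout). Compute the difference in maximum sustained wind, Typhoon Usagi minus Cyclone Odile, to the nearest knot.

Typhoon Usagi: ΔP = 82; V ≈ 6.9 × 82^0.63 ≈ 110.80 kt.
Cyclone Odile: ΔP = 124; V ≈ 5.58 × 124^0.636 ≈ 119.69 kt.
Difference ≈ 110.80 − 119.69 = -8.89 → -9 kt.

-9 kt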